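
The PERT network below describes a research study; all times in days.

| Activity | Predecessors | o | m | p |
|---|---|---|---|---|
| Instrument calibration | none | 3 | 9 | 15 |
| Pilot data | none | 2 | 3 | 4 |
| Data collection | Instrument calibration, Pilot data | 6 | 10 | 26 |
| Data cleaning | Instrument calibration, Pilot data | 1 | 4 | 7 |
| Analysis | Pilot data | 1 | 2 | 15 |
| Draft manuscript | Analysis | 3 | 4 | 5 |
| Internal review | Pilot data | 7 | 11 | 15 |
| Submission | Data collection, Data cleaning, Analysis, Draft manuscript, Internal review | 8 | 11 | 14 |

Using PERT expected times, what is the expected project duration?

32 days

te_Instrument calibration = (3 + 4·9 + 15)/6 = 54/6 = 9
te_Pilot data = (2 + 4·3 + 4)/6 = 18/6 = 3
te_Data collection = (6 + 4·10 + 26)/6 = 72/6 = 12
te_Data cleaning = (1 + 4·4 + 7)/6 = 24/6 = 4
te_Analysis = (1 + 4·2 + 15)/6 = 24/6 = 4
te_Draft manuscript = (3 + 4·4 + 5)/6 = 24/6 = 4
te_Internal review = (7 + 4·11 + 15)/6 = 66/6 = 11
te_Submission = (8 + 4·11 + 14)/6 = 66/6 = 11

Forward pass:
ES_Instrument calibration = 0; EF_Instrument calibration = 9
ES_Pilot data = 0; EF_Pilot data = 3
ES_Data collection = max(EF_Instrument calibration=9, EF_Pilot data=3) = 9; EF_Data collection = 9+12 = 21
ES_Data cleaning = max(EF_Instrument calibration=9, EF_Pilot data=3) = 9; EF_Data cleaning = 9+4 = 13
ES_Analysis = 3; EF_Analysis = 3+4 = 7
ES_Draft manuscript = 7; EF_Draft manuscript = 7+4 = 11
ES_Internal review = 3; EF_Internal review = 3+11 = 14
ES_Submission = max(EF_Data collection=21, EF_Data cleaning=13, EF_Analysis=7, EF_Draft manuscript=11, EF_Internal review=14) = 21; EF_Submission = 21+11 = 32
Expected project duration μ = 32 days. Critical path: Instrument calibration → Data collection → Submission.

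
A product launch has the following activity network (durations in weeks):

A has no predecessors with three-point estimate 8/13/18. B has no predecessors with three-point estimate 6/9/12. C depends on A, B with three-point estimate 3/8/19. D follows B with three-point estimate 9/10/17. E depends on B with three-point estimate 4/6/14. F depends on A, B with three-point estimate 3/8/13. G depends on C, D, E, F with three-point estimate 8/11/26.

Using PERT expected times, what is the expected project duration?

35 weeks

te_A = (8 + 4·13 + 18)/6 = 78/6 = 13
te_B = (6 + 4·9 + 12)/6 = 54/6 = 9
te_C = (3 + 4·8 + 19)/6 = 54/6 = 9
te_D = (9 + 4·10 + 17)/6 = 66/6 = 11
te_E = (4 + 4·6 + 14)/6 = 42/6 = 7
te_F = (3 + 4·8 + 13)/6 = 48/6 = 8
te_G = (8 + 4·11 + 26)/6 = 78/6 = 13

Forward pass:
ES_A = 0; EF_A = 13
ES_B = 0; EF_B = 9
ES_C = max(EF_A=13, EF_B=9) = 13; EF_C = 13+9 = 22
ES_D = 9; EF_D = 9+11 = 20
ES_E = 9; EF_E = 9+7 = 16
ES_F = max(EF_A=13, EF_B=9) = 13; EF_F = 13+8 = 21
ES_G = max(EF_C=22, EF_D=20, EF_E=16, EF_F=21) = 22; EF_G = 22+13 = 35
Expected project duration μ = 35 weeks. Critical path: A → C → G.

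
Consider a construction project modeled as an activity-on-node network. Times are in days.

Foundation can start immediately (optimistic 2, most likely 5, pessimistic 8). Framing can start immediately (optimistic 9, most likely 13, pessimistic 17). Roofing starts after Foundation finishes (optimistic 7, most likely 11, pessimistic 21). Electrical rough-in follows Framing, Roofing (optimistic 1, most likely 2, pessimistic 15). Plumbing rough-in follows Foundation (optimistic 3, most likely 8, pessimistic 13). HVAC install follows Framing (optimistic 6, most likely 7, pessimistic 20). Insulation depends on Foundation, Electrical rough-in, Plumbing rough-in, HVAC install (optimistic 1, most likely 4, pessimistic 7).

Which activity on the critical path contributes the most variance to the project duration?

te_Foundation = (2 + 4·5 + 8)/6 = 30/6 = 5; σ²_Foundation = ((8−2)/6)² = 1.000
te_Framing = (9 + 4·13 + 17)/6 = 78/6 = 13; σ²_Framing = ((17−9)/6)² = 1.778
te_Roofing = (7 + 4·11 + 21)/6 = 72/6 = 12; σ²_Roofing = ((21−7)/6)² = 5.444
te_Electrical rough-in = (1 + 4·2 + 15)/6 = 24/6 = 4; σ²_Electrical rough-in = ((15−1)/6)² = 5.444
te_Plumbing rough-in = (3 + 4·8 + 13)/6 = 48/6 = 8; σ²_Plumbing rough-in = ((13−3)/6)² = 2.778
te_HVAC install = (6 + 4·7 + 20)/6 = 54/6 = 9; σ²_HVAC install = ((20−6)/6)² = 5.444
te_Insulation = (1 + 4·4 + 7)/6 = 24/6 = 4; σ²_Insulation = ((7−1)/6)² = 1.000

Forward pass:
ES_Foundation = 0; EF_Foundation = 5
ES_Framing = 0; EF_Framing = 13
ES_Roofing = 5; EF_Roofing = 5+12 = 17
ES_Electrical rough-in = max(EF_Framing=13, EF_Roofing=17) = 17; EF_Electrical rough-in = 17+4 = 21
ES_Plumbing rough-in = 5; EF_Plumbing rough-in = 5+8 = 13
ES_HVAC install = 13; EF_HVAC install = 13+9 = 22
ES_Insulation = max(EF_Foundation=5, EF_Electrical rough-in=21, EF_Plumbing rough-in=13, EF_HVAC install=22) = 22; EF_Insulation = 22+4 = 26
Expected project duration μ = 26 days. Critical path: Framing → HVAC install → Insulation.

Variances on critical path: σ²_Framing=1.778, σ²_HVAC install=5.444, σ²_Insulation=1.000.
Largest is σ²_HVAC install = 5.444.

HVAC install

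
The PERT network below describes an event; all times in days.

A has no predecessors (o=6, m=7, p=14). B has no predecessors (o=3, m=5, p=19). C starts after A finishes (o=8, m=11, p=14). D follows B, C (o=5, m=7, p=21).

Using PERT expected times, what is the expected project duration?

te_A = (6 + 4·7 + 14)/6 = 48/6 = 8
te_B = (3 + 4·5 + 19)/6 = 42/6 = 7
te_C = (8 + 4·11 + 14)/6 = 66/6 = 11
te_D = (5 + 4·7 + 21)/6 = 54/6 = 9

Forward pass:
ES_A = 0; EF_A = 8
ES_B = 0; EF_B = 7
ES_C = 8; EF_C = 8+11 = 19
ES_D = max(EF_B=7, EF_C=19) = 19; EF_D = 19+9 = 28
Expected project duration μ = 28 days. Critical path: A → C → D.

28 days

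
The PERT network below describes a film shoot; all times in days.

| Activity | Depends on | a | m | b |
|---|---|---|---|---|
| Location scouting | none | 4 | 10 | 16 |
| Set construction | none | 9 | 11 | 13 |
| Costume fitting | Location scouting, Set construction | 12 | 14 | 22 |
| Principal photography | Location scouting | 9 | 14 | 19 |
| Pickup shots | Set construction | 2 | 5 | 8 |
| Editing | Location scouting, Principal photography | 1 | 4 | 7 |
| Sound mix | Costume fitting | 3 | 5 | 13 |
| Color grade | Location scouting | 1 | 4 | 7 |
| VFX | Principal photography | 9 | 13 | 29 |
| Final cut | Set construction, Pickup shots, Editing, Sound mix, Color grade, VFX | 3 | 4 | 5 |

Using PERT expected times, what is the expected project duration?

te_Location scouting = (4 + 4·10 + 16)/6 = 60/6 = 10
te_Set construction = (9 + 4·11 + 13)/6 = 66/6 = 11
te_Costume fitting = (12 + 4·14 + 22)/6 = 90/6 = 15
te_Principal photography = (9 + 4·14 + 19)/6 = 84/6 = 14
te_Pickup shots = (2 + 4·5 + 8)/6 = 30/6 = 5
te_Editing = (1 + 4·4 + 7)/6 = 24/6 = 4
te_Sound mix = (3 + 4·5 + 13)/6 = 36/6 = 6
te_Color grade = (1 + 4·4 + 7)/6 = 24/6 = 4
te_VFX = (9 + 4·13 + 29)/6 = 90/6 = 15
te_Final cut = (3 + 4·4 + 5)/6 = 24/6 = 4

Forward pass:
ES_Location scouting = 0; EF_Location scouting = 10
ES_Set construction = 0; EF_Set construction = 11
ES_Costume fitting = max(EF_Location scouting=10, EF_Set construction=11) = 11; EF_Costume fitting = 11+15 = 26
ES_Principal photography = 10; EF_Principal photography = 10+14 = 24
ES_Pickup shots = 11; EF_Pickup shots = 11+5 = 16
ES_Editing = max(EF_Location scouting=10, EF_Principal photography=24) = 24; EF_Editing = 24+4 = 28
ES_Sound mix = 26; EF_Sound mix = 26+6 = 32
ES_Color grade = 10; EF_Color grade = 10+4 = 14
ES_VFX = 24; EF_VFX = 24+15 = 39
ES_Final cut = max(EF_Set construction=11, EF_Pickup shots=16, EF_Editing=28, EF_Sound mix=32, EF_Color grade=14, EF_VFX=39) = 39; EF_Final cut = 39+4 = 43
Expected project duration μ = 43 days. Critical path: Location scouting → Principal photography → VFX → Final cut.

43 days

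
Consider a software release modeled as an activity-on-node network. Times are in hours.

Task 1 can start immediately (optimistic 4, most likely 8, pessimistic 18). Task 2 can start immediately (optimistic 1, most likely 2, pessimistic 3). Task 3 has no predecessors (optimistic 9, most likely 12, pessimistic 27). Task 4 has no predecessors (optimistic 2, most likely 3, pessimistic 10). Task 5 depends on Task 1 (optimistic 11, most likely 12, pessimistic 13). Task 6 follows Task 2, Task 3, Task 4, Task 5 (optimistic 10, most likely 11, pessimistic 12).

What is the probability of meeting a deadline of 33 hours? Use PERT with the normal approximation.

0.663

te_Task 1 = (4 + 4·8 + 18)/6 = 54/6 = 9; σ²_Task 1 = ((18−4)/6)² = 5.444
te_Task 2 = (1 + 4·2 + 3)/6 = 12/6 = 2; σ²_Task 2 = ((3−1)/6)² = 0.111
te_Task 3 = (9 + 4·12 + 27)/6 = 84/6 = 14; σ²_Task 3 = ((27−9)/6)² = 9.000
te_Task 4 = (2 + 4·3 + 10)/6 = 24/6 = 4; σ²_Task 4 = ((10−2)/6)² = 1.778
te_Task 5 = (11 + 4·12 + 13)/6 = 72/6 = 12; σ²_Task 5 = ((13−11)/6)² = 0.111
te_Task 6 = (10 + 4·11 + 12)/6 = 66/6 = 11; σ²_Task 6 = ((12−10)/6)² = 0.111

Forward pass:
ES_Task 1 = 0; EF_Task 1 = 9
ES_Task 2 = 0; EF_Task 2 = 2
ES_Task 3 = 0; EF_Task 3 = 14
ES_Task 4 = 0; EF_Task 4 = 4
ES_Task 5 = 9; EF_Task 5 = 9+12 = 21
ES_Task 6 = max(EF_Task 2=2, EF_Task 3=14, EF_Task 4=4, EF_Task 5=21) = 21; EF_Task 6 = 21+11 = 32
Expected project duration μ = 32 hours. Critical path: Task 1 → Task 5 → Task 6.

Variance along critical path = 5.444 + 0.111 + 0.111 = 5.667; σ = √5.667 = 2.380 hours.
Z = (33 − 32) / 2.380 = 0.420
P(T ≤ 33) = Φ(0.420) ≈ 0.663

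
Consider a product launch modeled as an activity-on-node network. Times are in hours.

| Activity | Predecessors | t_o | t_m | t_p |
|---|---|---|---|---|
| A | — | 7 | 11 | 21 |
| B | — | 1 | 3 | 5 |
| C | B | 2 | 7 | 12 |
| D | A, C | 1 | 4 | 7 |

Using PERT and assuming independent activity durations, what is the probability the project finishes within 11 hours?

te_A = (7 + 4·11 + 21)/6 = 72/6 = 12; σ²_A = ((21−7)/6)² = 5.444
te_B = (1 + 4·3 + 5)/6 = 18/6 = 3; σ²_B = ((5−1)/6)² = 0.444
te_C = (2 + 4·7 + 12)/6 = 42/6 = 7; σ²_C = ((12−2)/6)² = 2.778
te_D = (1 + 4·4 + 7)/6 = 24/6 = 4; σ²_D = ((7−1)/6)² = 1.000

Forward pass:
ES_A = 0; EF_A = 12
ES_B = 0; EF_B = 3
ES_C = 3; EF_C = 3+7 = 10
ES_D = max(EF_A=12, EF_C=10) = 12; EF_D = 12+4 = 16
Expected project duration μ = 16 hours. Critical path: A → D.

Variance along critical path = 5.444 + 1.000 = 6.444; σ = √6.444 = 2.539 hours.
Z = (11 − 16) / 2.539 = -1.970
P(T ≤ 11) = Φ(-1.970) ≈ 0.024

0.024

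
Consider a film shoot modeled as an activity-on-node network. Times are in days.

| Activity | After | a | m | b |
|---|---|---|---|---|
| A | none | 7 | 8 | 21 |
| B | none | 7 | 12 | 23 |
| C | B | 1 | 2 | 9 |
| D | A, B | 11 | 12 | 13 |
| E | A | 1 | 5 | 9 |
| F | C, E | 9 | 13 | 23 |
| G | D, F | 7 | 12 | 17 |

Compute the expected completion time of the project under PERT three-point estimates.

te_A = (7 + 4·8 + 21)/6 = 60/6 = 10
te_B = (7 + 4·12 + 23)/6 = 78/6 = 13
te_C = (1 + 4·2 + 9)/6 = 18/6 = 3
te_D = (11 + 4·12 + 13)/6 = 72/6 = 12
te_E = (1 + 4·5 + 9)/6 = 30/6 = 5
te_F = (9 + 4·13 + 23)/6 = 84/6 = 14
te_G = (7 + 4·12 + 17)/6 = 72/6 = 12

Forward pass:
ES_A = 0; EF_A = 10
ES_B = 0; EF_B = 13
ES_C = 13; EF_C = 13+3 = 16
ES_D = max(EF_A=10, EF_B=13) = 13; EF_D = 13+12 = 25
ES_E = 10; EF_E = 10+5 = 15
ES_F = max(EF_C=16, EF_E=15) = 16; EF_F = 16+14 = 30
ES_G = max(EF_D=25, EF_F=30) = 30; EF_G = 30+12 = 42
Expected project duration μ = 42 days. Critical path: B → C → F → G.

42 days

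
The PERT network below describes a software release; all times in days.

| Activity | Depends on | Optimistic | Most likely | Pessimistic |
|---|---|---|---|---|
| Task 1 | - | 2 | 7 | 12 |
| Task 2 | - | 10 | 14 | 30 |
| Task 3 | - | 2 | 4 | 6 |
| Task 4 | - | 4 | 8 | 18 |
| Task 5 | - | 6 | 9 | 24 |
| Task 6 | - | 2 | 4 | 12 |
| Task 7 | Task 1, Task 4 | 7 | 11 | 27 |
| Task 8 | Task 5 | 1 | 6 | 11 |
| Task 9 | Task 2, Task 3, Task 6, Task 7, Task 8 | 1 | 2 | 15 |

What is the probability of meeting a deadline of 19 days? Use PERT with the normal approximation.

0.068

te_Task 1 = (2 + 4·7 + 12)/6 = 42/6 = 7; σ²_Task 1 = ((12−2)/6)² = 2.778
te_Task 2 = (10 + 4·14 + 30)/6 = 96/6 = 16; σ²_Task 2 = ((30−10)/6)² = 11.111
te_Task 3 = (2 + 4·4 + 6)/6 = 24/6 = 4; σ²_Task 3 = ((6−2)/6)² = 0.444
te_Task 4 = (4 + 4·8 + 18)/6 = 54/6 = 9; σ²_Task 4 = ((18−4)/6)² = 5.444
te_Task 5 = (6 + 4·9 + 24)/6 = 66/6 = 11; σ²_Task 5 = ((24−6)/6)² = 9.000
te_Task 6 = (2 + 4·4 + 12)/6 = 30/6 = 5; σ²_Task 6 = ((12−2)/6)² = 2.778
te_Task 7 = (7 + 4·11 + 27)/6 = 78/6 = 13; σ²_Task 7 = ((27−7)/6)² = 11.111
te_Task 8 = (1 + 4·6 + 11)/6 = 36/6 = 6; σ²_Task 8 = ((11−1)/6)² = 2.778
te_Task 9 = (1 + 4·2 + 15)/6 = 24/6 = 4; σ²_Task 9 = ((15−1)/6)² = 5.444

Forward pass:
ES_Task 1 = 0; EF_Task 1 = 7
ES_Task 2 = 0; EF_Task 2 = 16
ES_Task 3 = 0; EF_Task 3 = 4
ES_Task 4 = 0; EF_Task 4 = 9
ES_Task 5 = 0; EF_Task 5 = 11
ES_Task 6 = 0; EF_Task 6 = 5
ES_Task 7 = max(EF_Task 1=7, EF_Task 4=9) = 9; EF_Task 7 = 9+13 = 22
ES_Task 8 = 11; EF_Task 8 = 11+6 = 17
ES_Task 9 = max(EF_Task 2=16, EF_Task 3=4, EF_Task 6=5, EF_Task 7=22, EF_Task 8=17) = 22; EF_Task 9 = 22+4 = 26
Expected project duration μ = 26 days. Critical path: Task 4 → Task 7 → Task 9.

Variance along critical path = 5.444 + 11.111 + 5.444 = 22.000; σ = √22.000 = 4.690 days.
Z = (19 − 26) / 4.690 = -1.492
P(T ≤ 19) = Φ(-1.492) ≈ 0.068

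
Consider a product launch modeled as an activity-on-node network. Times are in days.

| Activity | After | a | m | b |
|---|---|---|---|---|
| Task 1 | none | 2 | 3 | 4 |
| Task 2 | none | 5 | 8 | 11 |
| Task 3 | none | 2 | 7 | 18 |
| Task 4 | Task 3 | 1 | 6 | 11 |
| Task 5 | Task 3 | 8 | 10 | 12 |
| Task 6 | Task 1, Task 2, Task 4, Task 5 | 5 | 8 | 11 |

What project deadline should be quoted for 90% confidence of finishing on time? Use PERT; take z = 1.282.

te_Task 1 = (2 + 4·3 + 4)/6 = 18/6 = 3; σ²_Task 1 = ((4−2)/6)² = 0.111
te_Task 2 = (5 + 4·8 + 11)/6 = 48/6 = 8; σ²_Task 2 = ((11−5)/6)² = 1.000
te_Task 3 = (2 + 4·7 + 18)/6 = 48/6 = 8; σ²_Task 3 = ((18−2)/6)² = 7.111
te_Task 4 = (1 + 4·6 + 11)/6 = 36/6 = 6; σ²_Task 4 = ((11−1)/6)² = 2.778
te_Task 5 = (8 + 4·10 + 12)/6 = 60/6 = 10; σ²_Task 5 = ((12−8)/6)² = 0.444
te_Task 6 = (5 + 4·8 + 11)/6 = 48/6 = 8; σ²_Task 6 = ((11−5)/6)² = 1.000

Forward pass:
ES_Task 1 = 0; EF_Task 1 = 3
ES_Task 2 = 0; EF_Task 2 = 8
ES_Task 3 = 0; EF_Task 3 = 8
ES_Task 4 = 8; EF_Task 4 = 8+6 = 14
ES_Task 5 = 8; EF_Task 5 = 8+10 = 18
ES_Task 6 = max(EF_Task 1=3, EF_Task 2=8, EF_Task 4=14, EF_Task 5=18) = 18; EF_Task 6 = 18+8 = 26
Expected project duration μ = 26 days. Critical path: Task 3 → Task 5 → Task 6.

Variance along critical path = 7.111 + 0.444 + 1.000 = 8.556; σ = 2.925 days.
D = μ + z·σ = 26 + 1.282·2.925 = 29.7 days

29.7 days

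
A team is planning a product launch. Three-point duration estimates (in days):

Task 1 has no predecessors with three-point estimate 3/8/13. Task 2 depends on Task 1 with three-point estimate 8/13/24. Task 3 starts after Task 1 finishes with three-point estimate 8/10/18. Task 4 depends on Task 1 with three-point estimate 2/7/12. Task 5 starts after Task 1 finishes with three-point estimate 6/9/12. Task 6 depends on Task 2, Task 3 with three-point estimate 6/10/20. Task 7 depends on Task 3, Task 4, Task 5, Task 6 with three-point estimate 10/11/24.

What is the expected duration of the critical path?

te_Task 1 = (3 + 4·8 + 13)/6 = 48/6 = 8
te_Task 2 = (8 + 4·13 + 24)/6 = 84/6 = 14
te_Task 3 = (8 + 4·10 + 18)/6 = 66/6 = 11
te_Task 4 = (2 + 4·7 + 12)/6 = 42/6 = 7
te_Task 5 = (6 + 4·9 + 12)/6 = 54/6 = 9
te_Task 6 = (6 + 4·10 + 20)/6 = 66/6 = 11
te_Task 7 = (10 + 4·11 + 24)/6 = 78/6 = 13

Forward pass:
ES_Task 1 = 0; EF_Task 1 = 8
ES_Task 2 = 8; EF_Task 2 = 8+14 = 22
ES_Task 3 = 8; EF_Task 3 = 8+11 = 19
ES_Task 4 = 8; EF_Task 4 = 8+7 = 15
ES_Task 5 = 8; EF_Task 5 = 8+9 = 17
ES_Task 6 = max(EF_Task 2=22, EF_Task 3=19) = 22; EF_Task 6 = 22+11 = 33
ES_Task 7 = max(EF_Task 3=19, EF_Task 4=15, EF_Task 5=17, EF_Task 6=33) = 33; EF_Task 7 = 33+13 = 46
Expected project duration μ = 46 days. Critical path: Task 1 → Task 2 → Task 6 → Task 7.

46 days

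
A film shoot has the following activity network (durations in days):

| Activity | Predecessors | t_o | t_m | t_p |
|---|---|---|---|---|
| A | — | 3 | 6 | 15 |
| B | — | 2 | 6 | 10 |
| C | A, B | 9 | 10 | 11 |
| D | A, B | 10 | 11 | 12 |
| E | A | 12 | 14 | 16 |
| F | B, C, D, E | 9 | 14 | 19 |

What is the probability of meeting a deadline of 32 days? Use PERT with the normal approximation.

0.132

te_A = (3 + 4·6 + 15)/6 = 42/6 = 7; σ²_A = ((15−3)/6)² = 4.000
te_B = (2 + 4·6 + 10)/6 = 36/6 = 6; σ²_B = ((10−2)/6)² = 1.778
te_C = (9 + 4·10 + 11)/6 = 60/6 = 10; σ²_C = ((11−9)/6)² = 0.111
te_D = (10 + 4·11 + 12)/6 = 66/6 = 11; σ²_D = ((12−10)/6)² = 0.111
te_E = (12 + 4·14 + 16)/6 = 84/6 = 14; σ²_E = ((16−12)/6)² = 0.444
te_F = (9 + 4·14 + 19)/6 = 84/6 = 14; σ²_F = ((19−9)/6)² = 2.778

Forward pass:
ES_A = 0; EF_A = 7
ES_B = 0; EF_B = 6
ES_C = max(EF_A=7, EF_B=6) = 7; EF_C = 7+10 = 17
ES_D = max(EF_A=7, EF_B=6) = 7; EF_D = 7+11 = 18
ES_E = 7; EF_E = 7+14 = 21
ES_F = max(EF_B=6, EF_C=17, EF_D=18, EF_E=21) = 21; EF_F = 21+14 = 35
Expected project duration μ = 35 days. Critical path: A → E → F.

Variance along critical path = 4.000 + 0.444 + 2.778 = 7.222; σ = √7.222 = 2.687 days.
Z = (32 − 35) / 2.687 = -1.116
P(T ≤ 32) = Φ(-1.116) ≈ 0.132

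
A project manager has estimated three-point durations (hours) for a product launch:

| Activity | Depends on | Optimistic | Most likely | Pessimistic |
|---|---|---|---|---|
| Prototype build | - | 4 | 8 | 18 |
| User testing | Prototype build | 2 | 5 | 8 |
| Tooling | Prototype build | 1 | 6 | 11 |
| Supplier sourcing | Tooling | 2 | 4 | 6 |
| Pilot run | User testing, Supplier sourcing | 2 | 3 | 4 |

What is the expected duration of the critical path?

22 hours

te_Prototype build = (4 + 4·8 + 18)/6 = 54/6 = 9
te_User testing = (2 + 4·5 + 8)/6 = 30/6 = 5
te_Tooling = (1 + 4·6 + 11)/6 = 36/6 = 6
te_Supplier sourcing = (2 + 4·4 + 6)/6 = 24/6 = 4
te_Pilot run = (2 + 4·3 + 4)/6 = 18/6 = 3

Forward pass:
ES_Prototype build = 0; EF_Prototype build = 9
ES_User testing = 9; EF_User testing = 9+5 = 14
ES_Tooling = 9; EF_Tooling = 9+6 = 15
ES_Supplier sourcing = 15; EF_Supplier sourcing = 15+4 = 19
ES_Pilot run = max(EF_User testing=14, EF_Supplier sourcing=19) = 19; EF_Pilot run = 19+3 = 22
Expected project duration μ = 22 hours. Critical path: Prototype build → Tooling → Supplier sourcing → Pilot run.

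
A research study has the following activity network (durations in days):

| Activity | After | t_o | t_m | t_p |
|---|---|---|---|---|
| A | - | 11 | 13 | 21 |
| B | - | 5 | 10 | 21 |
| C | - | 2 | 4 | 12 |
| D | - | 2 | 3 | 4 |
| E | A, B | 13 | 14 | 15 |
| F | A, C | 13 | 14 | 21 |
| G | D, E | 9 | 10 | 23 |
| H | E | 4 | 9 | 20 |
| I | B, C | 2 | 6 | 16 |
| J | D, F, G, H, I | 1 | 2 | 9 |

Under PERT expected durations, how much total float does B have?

te_A = (11 + 4·13 + 21)/6 = 84/6 = 14
te_B = (5 + 4·10 + 21)/6 = 66/6 = 11
te_C = (2 + 4·4 + 12)/6 = 30/6 = 5
te_D = (2 + 4·3 + 4)/6 = 18/6 = 3
te_E = (13 + 4·14 + 15)/6 = 84/6 = 14
te_F = (13 + 4·14 + 21)/6 = 90/6 = 15
te_G = (9 + 4·10 + 23)/6 = 72/6 = 12
te_H = (4 + 4·9 + 20)/6 = 60/6 = 10
te_I = (2 + 4·6 + 16)/6 = 42/6 = 7
te_J = (1 + 4·2 + 9)/6 = 18/6 = 3

Forward pass:
ES_A = 0; EF_A = 14
ES_B = 0; EF_B = 11
ES_C = 0; EF_C = 5
ES_D = 0; EF_D = 3
ES_E = max(EF_A=14, EF_B=11) = 14; EF_E = 14+14 = 28
ES_F = max(EF_A=14, EF_C=5) = 14; EF_F = 14+15 = 29
ES_G = max(EF_D=3, EF_E=28) = 28; EF_G = 28+12 = 40
ES_H = 28; EF_H = 28+10 = 38
ES_I = max(EF_B=11, EF_C=5) = 11; EF_I = 11+7 = 18
ES_J = max(EF_D=3, EF_F=29, EF_G=40, EF_H=38, EF_I=18) = 40; EF_J = 40+3 = 43
Expected project duration μ = 43 days. Critical path: A → E → G → J.

Backward pass:
LF_J = 43; LS_J = 43−3 = 40
LF_I = LS_J = 40; LS_I = 40−7 = 33
LF_H = LS_J = 40; LS_H = 40−10 = 30
LF_G = LS_J = 40; LS_G = 40−12 = 28
LF_F = LS_J = 40; LS_F = 40−15 = 25
LF_E = min(LS_G=28, LS_H=30) = 28; LS_E = 28−14 = 14
LF_D = min(LS_G=28, LS_J=40) = 28; LS_D = 28−3 = 25
LF_C = min(LS_F=25, LS_I=33) = 25; LS_C = 25−5 = 20
LF_B = min(LS_E=14, LS_I=33) = 14; LS_B = 14−11 = 3
LF_A = min(LS_E=14, LS_F=25) = 14; LS_A = 14−14 = 0
Slack_B = LS_B − ES_B = 3 − 0 = 3

3 days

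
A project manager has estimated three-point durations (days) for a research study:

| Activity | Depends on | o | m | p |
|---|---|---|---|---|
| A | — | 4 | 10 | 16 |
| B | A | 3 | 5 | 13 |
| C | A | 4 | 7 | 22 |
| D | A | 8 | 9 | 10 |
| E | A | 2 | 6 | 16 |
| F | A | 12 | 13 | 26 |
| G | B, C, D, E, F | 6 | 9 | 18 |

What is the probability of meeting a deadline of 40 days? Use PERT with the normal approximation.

te_A = (4 + 4·10 + 16)/6 = 60/6 = 10; σ²_A = ((16−4)/6)² = 4.000
te_B = (3 + 4·5 + 13)/6 = 36/6 = 6; σ²_B = ((13−3)/6)² = 2.778
te_C = (4 + 4·7 + 22)/6 = 54/6 = 9; σ²_C = ((22−4)/6)² = 9.000
te_D = (8 + 4·9 + 10)/6 = 54/6 = 9; σ²_D = ((10−8)/6)² = 0.111
te_E = (2 + 4·6 + 16)/6 = 42/6 = 7; σ²_E = ((16−2)/6)² = 5.444
te_F = (12 + 4·13 + 26)/6 = 90/6 = 15; σ²_F = ((26−12)/6)² = 5.444
te_G = (6 + 4·9 + 18)/6 = 60/6 = 10; σ²_G = ((18−6)/6)² = 4.000

Forward pass:
ES_A = 0; EF_A = 10
ES_B = 10; EF_B = 10+6 = 16
ES_C = 10; EF_C = 10+9 = 19
ES_D = 10; EF_D = 10+9 = 19
ES_E = 10; EF_E = 10+7 = 17
ES_F = 10; EF_F = 10+15 = 25
ES_G = max(EF_B=16, EF_C=19, EF_D=19, EF_E=17, EF_F=25) = 25; EF_G = 25+10 = 35
Expected project duration μ = 35 days. Critical path: A → F → G.

Variance along critical path = 4.000 + 5.444 + 4.000 = 13.444; σ = √13.444 = 3.667 days.
Z = (40 − 35) / 3.667 = 1.364
P(T ≤ 40) = Φ(1.364) ≈ 0.914

0.914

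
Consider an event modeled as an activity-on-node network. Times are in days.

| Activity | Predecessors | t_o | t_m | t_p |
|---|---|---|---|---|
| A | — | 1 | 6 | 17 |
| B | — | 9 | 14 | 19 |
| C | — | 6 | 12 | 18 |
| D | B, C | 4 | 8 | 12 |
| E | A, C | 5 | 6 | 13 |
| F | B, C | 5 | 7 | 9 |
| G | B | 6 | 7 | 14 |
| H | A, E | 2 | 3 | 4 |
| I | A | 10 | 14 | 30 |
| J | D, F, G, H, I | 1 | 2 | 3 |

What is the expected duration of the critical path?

25 days

te_A = (1 + 4·6 + 17)/6 = 42/6 = 7
te_B = (9 + 4·14 + 19)/6 = 84/6 = 14
te_C = (6 + 4·12 + 18)/6 = 72/6 = 12
te_D = (4 + 4·8 + 12)/6 = 48/6 = 8
te_E = (5 + 4·6 + 13)/6 = 42/6 = 7
te_F = (5 + 4·7 + 9)/6 = 42/6 = 7
te_G = (6 + 4·7 + 14)/6 = 48/6 = 8
te_H = (2 + 4·3 + 4)/6 = 18/6 = 3
te_I = (10 + 4·14 + 30)/6 = 96/6 = 16
te_J = (1 + 4·2 + 3)/6 = 12/6 = 2

Forward pass:
ES_A = 0; EF_A = 7
ES_B = 0; EF_B = 14
ES_C = 0; EF_C = 12
ES_D = max(EF_B=14, EF_C=12) = 14; EF_D = 14+8 = 22
ES_E = max(EF_A=7, EF_C=12) = 12; EF_E = 12+7 = 19
ES_F = max(EF_B=14, EF_C=12) = 14; EF_F = 14+7 = 21
ES_G = 14; EF_G = 14+8 = 22
ES_H = max(EF_A=7, EF_E=19) = 19; EF_H = 19+3 = 22
ES_I = 7; EF_I = 7+16 = 23
ES_J = max(EF_D=22, EF_F=21, EF_G=22, EF_H=22, EF_I=23) = 23; EF_J = 23+2 = 25
Expected project duration μ = 25 days. Critical path: A → I → J.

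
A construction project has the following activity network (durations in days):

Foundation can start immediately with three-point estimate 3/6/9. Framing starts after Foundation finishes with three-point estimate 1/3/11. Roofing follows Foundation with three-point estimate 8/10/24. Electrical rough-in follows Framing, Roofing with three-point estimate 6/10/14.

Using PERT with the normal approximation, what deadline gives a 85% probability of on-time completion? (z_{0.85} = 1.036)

31.3 days

te_Foundation = (3 + 4·6 + 9)/6 = 36/6 = 6; σ²_Foundation = ((9−3)/6)² = 1.000
te_Framing = (1 + 4·3 + 11)/6 = 24/6 = 4; σ²_Framing = ((11−1)/6)² = 2.778
te_Roofing = (8 + 4·10 + 24)/6 = 72/6 = 12; σ²_Roofing = ((24−8)/6)² = 7.111
te_Electrical rough-in = (6 + 4·10 + 14)/6 = 60/6 = 10; σ²_Electrical rough-in = ((14−6)/6)² = 1.778

Forward pass:
ES_Foundation = 0; EF_Foundation = 6
ES_Framing = 6; EF_Framing = 6+4 = 10
ES_Roofing = 6; EF_Roofing = 6+12 = 18
ES_Electrical rough-in = max(EF_Framing=10, EF_Roofing=18) = 18; EF_Electrical rough-in = 18+10 = 28
Expected project duration μ = 28 days. Critical path: Foundation → Roofing → Electrical rough-in.

Variance along critical path = 1.000 + 7.111 + 1.778 = 9.889; σ = 3.145 days.
D = μ + z·σ = 28 + 1.036·3.145 = 31.3 days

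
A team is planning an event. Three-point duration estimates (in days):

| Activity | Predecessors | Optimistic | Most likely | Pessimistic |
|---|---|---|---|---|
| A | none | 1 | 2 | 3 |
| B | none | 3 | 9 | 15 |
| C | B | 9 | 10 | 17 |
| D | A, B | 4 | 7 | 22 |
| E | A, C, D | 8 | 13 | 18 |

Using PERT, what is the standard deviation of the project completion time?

te_A = (1 + 4·2 + 3)/6 = 12/6 = 2; σ²_A = ((3−1)/6)² = 0.111
te_B = (3 + 4·9 + 15)/6 = 54/6 = 9; σ²_B = ((15−3)/6)² = 4.000
te_C = (9 + 4·10 + 17)/6 = 66/6 = 11; σ²_C = ((17−9)/6)² = 1.778
te_D = (4 + 4·7 + 22)/6 = 54/6 = 9; σ²_D = ((22−4)/6)² = 9.000
te_E = (8 + 4·13 + 18)/6 = 78/6 = 13; σ²_E = ((18−8)/6)² = 2.778

Forward pass:
ES_A = 0; EF_A = 2
ES_B = 0; EF_B = 9
ES_C = 9; EF_C = 9+11 = 20
ES_D = max(EF_A=2, EF_B=9) = 9; EF_D = 9+9 = 18
ES_E = max(EF_A=2, EF_C=20, EF_D=18) = 20; EF_E = 20+13 = 33
Expected project duration μ = 33 days. Critical path: B → C → E.

Variance along critical path = 4.000 + 1.778 + 2.778 = 8.556
σ = √8.556 = 2.925 days

2.92 days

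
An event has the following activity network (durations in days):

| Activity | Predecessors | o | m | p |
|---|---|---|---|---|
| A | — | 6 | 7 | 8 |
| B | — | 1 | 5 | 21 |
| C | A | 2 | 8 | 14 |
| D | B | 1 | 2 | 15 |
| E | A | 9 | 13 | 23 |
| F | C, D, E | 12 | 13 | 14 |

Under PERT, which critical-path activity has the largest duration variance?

E

te_A = (6 + 4·7 + 8)/6 = 42/6 = 7; σ²_A = ((8−6)/6)² = 0.111
te_B = (1 + 4·5 + 21)/6 = 42/6 = 7; σ²_B = ((21−1)/6)² = 11.111
te_C = (2 + 4·8 + 14)/6 = 48/6 = 8; σ²_C = ((14−2)/6)² = 4.000
te_D = (1 + 4·2 + 15)/6 = 24/6 = 4; σ²_D = ((15−1)/6)² = 5.444
te_E = (9 + 4·13 + 23)/6 = 84/6 = 14; σ²_E = ((23−9)/6)² = 5.444
te_F = (12 + 4·13 + 14)/6 = 78/6 = 13; σ²_F = ((14−12)/6)² = 0.111

Forward pass:
ES_A = 0; EF_A = 7
ES_B = 0; EF_B = 7
ES_C = 7; EF_C = 7+8 = 15
ES_D = 7; EF_D = 7+4 = 11
ES_E = 7; EF_E = 7+14 = 21
ES_F = max(EF_C=15, EF_D=11, EF_E=21) = 21; EF_F = 21+13 = 34
Expected project duration μ = 34 days. Critical path: A → E → F.

Variances on critical path: σ²_A=0.111, σ²_E=5.444, σ²_F=0.111.
Largest is σ²_E = 5.444.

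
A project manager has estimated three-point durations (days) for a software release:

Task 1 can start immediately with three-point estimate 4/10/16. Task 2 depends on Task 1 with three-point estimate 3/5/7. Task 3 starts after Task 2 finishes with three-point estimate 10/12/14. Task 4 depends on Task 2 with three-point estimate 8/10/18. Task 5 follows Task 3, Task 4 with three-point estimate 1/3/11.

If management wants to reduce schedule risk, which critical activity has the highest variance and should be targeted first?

Task 1

te_Task 1 = (4 + 4·10 + 16)/6 = 60/6 = 10; σ²_Task 1 = ((16−4)/6)² = 4.000
te_Task 2 = (3 + 4·5 + 7)/6 = 30/6 = 5; σ²_Task 2 = ((7−3)/6)² = 0.444
te_Task 3 = (10 + 4·12 + 14)/6 = 72/6 = 12; σ²_Task 3 = ((14−10)/6)² = 0.444
te_Task 4 = (8 + 4·10 + 18)/6 = 66/6 = 11; σ²_Task 4 = ((18−8)/6)² = 2.778
te_Task 5 = (1 + 4·3 + 11)/6 = 24/6 = 4; σ²_Task 5 = ((11−1)/6)² = 2.778

Forward pass:
ES_Task 1 = 0; EF_Task 1 = 10
ES_Task 2 = 10; EF_Task 2 = 10+5 = 15
ES_Task 3 = 15; EF_Task 3 = 15+12 = 27
ES_Task 4 = 15; EF_Task 4 = 15+11 = 26
ES_Task 5 = max(EF_Task 3=27, EF_Task 4=26) = 27; EF_Task 5 = 27+4 = 31
Expected project duration μ = 31 days. Critical path: Task 1 → Task 2 → Task 3 → Task 5.

Variances on critical path: σ²_Task 1=4.000, σ²_Task 2=0.444, σ²_Task 3=0.444, σ²_Task 5=2.778.
Largest is σ²_Task 1 = 4.000.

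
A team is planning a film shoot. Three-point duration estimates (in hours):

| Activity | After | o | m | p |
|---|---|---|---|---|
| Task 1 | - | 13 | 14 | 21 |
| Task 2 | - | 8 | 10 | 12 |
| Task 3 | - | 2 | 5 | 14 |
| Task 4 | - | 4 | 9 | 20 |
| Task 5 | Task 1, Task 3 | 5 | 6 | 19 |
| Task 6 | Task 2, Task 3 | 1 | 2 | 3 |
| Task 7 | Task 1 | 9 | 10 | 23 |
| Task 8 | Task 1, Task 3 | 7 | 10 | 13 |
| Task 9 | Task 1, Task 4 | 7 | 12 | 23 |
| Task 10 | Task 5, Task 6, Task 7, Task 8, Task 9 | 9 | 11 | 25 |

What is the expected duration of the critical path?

41 hours

te_Task 1 = (13 + 4·14 + 21)/6 = 90/6 = 15
te_Task 2 = (8 + 4·10 + 12)/6 = 60/6 = 10
te_Task 3 = (2 + 4·5 + 14)/6 = 36/6 = 6
te_Task 4 = (4 + 4·9 + 20)/6 = 60/6 = 10
te_Task 5 = (5 + 4·6 + 19)/6 = 48/6 = 8
te_Task 6 = (1 + 4·2 + 3)/6 = 12/6 = 2
te_Task 7 = (9 + 4·10 + 23)/6 = 72/6 = 12
te_Task 8 = (7 + 4·10 + 13)/6 = 60/6 = 10
te_Task 9 = (7 + 4·12 + 23)/6 = 78/6 = 13
te_Task 10 = (9 + 4·11 + 25)/6 = 78/6 = 13

Forward pass:
ES_Task 1 = 0; EF_Task 1 = 15
ES_Task 2 = 0; EF_Task 2 = 10
ES_Task 3 = 0; EF_Task 3 = 6
ES_Task 4 = 0; EF_Task 4 = 10
ES_Task 5 = max(EF_Task 1=15, EF_Task 3=6) = 15; EF_Task 5 = 15+8 = 23
ES_Task 6 = max(EF_Task 2=10, EF_Task 3=6) = 10; EF_Task 6 = 10+2 = 12
ES_Task 7 = 15; EF_Task 7 = 15+12 = 27
ES_Task 8 = max(EF_Task 1=15, EF_Task 3=6) = 15; EF_Task 8 = 15+10 = 25
ES_Task 9 = max(EF_Task 1=15, EF_Task 4=10) = 15; EF_Task 9 = 15+13 = 28
ES_Task 10 = max(EF_Task 5=23, EF_Task 6=12, EF_Task 7=27, EF_Task 8=25, EF_Task 9=28) = 28; EF_Task 10 = 28+13 = 41
Expected project duration μ = 41 hours. Critical path: Task 1 → Task 9 → Task 10.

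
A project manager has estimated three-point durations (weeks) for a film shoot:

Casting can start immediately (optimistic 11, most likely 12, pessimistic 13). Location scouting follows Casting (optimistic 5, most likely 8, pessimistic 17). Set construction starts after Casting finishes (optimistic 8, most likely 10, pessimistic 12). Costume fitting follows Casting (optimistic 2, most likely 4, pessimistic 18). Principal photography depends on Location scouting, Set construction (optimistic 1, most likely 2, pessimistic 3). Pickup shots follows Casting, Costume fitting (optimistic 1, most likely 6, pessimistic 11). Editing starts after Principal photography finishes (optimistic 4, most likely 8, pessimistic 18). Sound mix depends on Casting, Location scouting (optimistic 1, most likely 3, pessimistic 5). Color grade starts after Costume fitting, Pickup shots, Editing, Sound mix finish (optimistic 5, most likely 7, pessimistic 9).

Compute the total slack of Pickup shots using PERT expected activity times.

9 weeks

te_Casting = (11 + 4·12 + 13)/6 = 72/6 = 12
te_Location scouting = (5 + 4·8 + 17)/6 = 54/6 = 9
te_Set construction = (8 + 4·10 + 12)/6 = 60/6 = 10
te_Costume fitting = (2 + 4·4 + 18)/6 = 36/6 = 6
te_Principal photography = (1 + 4·2 + 3)/6 = 12/6 = 2
te_Pickup shots = (1 + 4·6 + 11)/6 = 36/6 = 6
te_Editing = (4 + 4·8 + 18)/6 = 54/6 = 9
te_Sound mix = (1 + 4·3 + 5)/6 = 18/6 = 3
te_Color grade = (5 + 4·7 + 9)/6 = 42/6 = 7

Forward pass:
ES_Casting = 0; EF_Casting = 12
ES_Location scouting = 12; EF_Location scouting = 12+9 = 21
ES_Set construction = 12; EF_Set construction = 12+10 = 22
ES_Costume fitting = 12; EF_Costume fitting = 12+6 = 18
ES_Principal photography = max(EF_Location scouting=21, EF_Set construction=22) = 22; EF_Principal photography = 22+2 = 24
ES_Pickup shots = max(EF_Casting=12, EF_Costume fitting=18) = 18; EF_Pickup shots = 18+6 = 24
ES_Editing = 24; EF_Editing = 24+9 = 33
ES_Sound mix = max(EF_Casting=12, EF_Location scouting=21) = 21; EF_Sound mix = 21+3 = 24
ES_Color grade = max(EF_Costume fitting=18, EF_Pickup shots=24, EF_Editing=33, EF_Sound mix=24) = 33; EF_Color grade = 33+7 = 40
Expected project duration μ = 40 weeks. Critical path: Casting → Set construction → Principal photography → Editing → Color grade.

Backward pass:
LF_Color grade = 40; LS_Color grade = 40−7 = 33
LF_Sound mix = LS_Color grade = 33; LS_Sound mix = 33−3 = 30
LF_Editing = LS_Color grade = 33; LS_Editing = 33−9 = 24
LF_Pickup shots = LS_Color grade = 33; LS_Pickup shots = 33−6 = 27
LF_Principal photography = LS_Editing = 24; LS_Principal photography = 24−2 = 22
LF_Costume fitting = min(LS_Pickup shots=27, LS_Color grade=33) = 27; LS_Costume fitting = 27−6 = 21
LF_Set construction = LS_Principal photography = 22; LS_Set construction = 22−10 = 12
LF_Location scouting = min(LS_Principal photography=22, LS_Sound mix=30) = 22; LS_Location scouting = 22−9 = 13
LF_Casting = min(LS_Location scouting=13, LS_Set construction=12, LS_Costume fitting=21, LS_Pickup shots=27, LS_Sound mix=30) = 12; LS_Casting = 12−12 = 0
Slack_Pickup shots = LS_Pickup shots − ES_Pickup shots = 27 − 18 = 9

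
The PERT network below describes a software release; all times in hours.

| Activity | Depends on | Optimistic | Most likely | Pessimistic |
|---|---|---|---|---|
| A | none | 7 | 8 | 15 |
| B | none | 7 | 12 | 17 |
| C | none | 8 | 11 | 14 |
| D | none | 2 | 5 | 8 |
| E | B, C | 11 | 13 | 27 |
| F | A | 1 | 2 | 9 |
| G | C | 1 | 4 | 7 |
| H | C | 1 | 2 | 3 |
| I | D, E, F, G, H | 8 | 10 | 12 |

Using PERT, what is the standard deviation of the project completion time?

te_A = (7 + 4·8 + 15)/6 = 54/6 = 9; σ²_A = ((15−7)/6)² = 1.778
te_B = (7 + 4·12 + 17)/6 = 72/6 = 12; σ²_B = ((17−7)/6)² = 2.778
te_C = (8 + 4·11 + 14)/6 = 66/6 = 11; σ²_C = ((14−8)/6)² = 1.000
te_D = (2 + 4·5 + 8)/6 = 30/6 = 5; σ²_D = ((8−2)/6)² = 1.000
te_E = (11 + 4·13 + 27)/6 = 90/6 = 15; σ²_E = ((27−11)/6)² = 7.111
te_F = (1 + 4·2 + 9)/6 = 18/6 = 3; σ²_F = ((9−1)/6)² = 1.778
te_G = (1 + 4·4 + 7)/6 = 24/6 = 4; σ²_G = ((7−1)/6)² = 1.000
te_H = (1 + 4·2 + 3)/6 = 12/6 = 2; σ²_H = ((3−1)/6)² = 0.111
te_I = (8 + 4·10 + 12)/6 = 60/6 = 10; σ²_I = ((12−8)/6)² = 0.444

Forward pass:
ES_A = 0; EF_A = 9
ES_B = 0; EF_B = 12
ES_C = 0; EF_C = 11
ES_D = 0; EF_D = 5
ES_E = max(EF_B=12, EF_C=11) = 12; EF_E = 12+15 = 27
ES_F = 9; EF_F = 9+3 = 12
ES_G = 11; EF_G = 11+4 = 15
ES_H = 11; EF_H = 11+2 = 13
ES_I = max(EF_D=5, EF_E=27, EF_F=12, EF_G=15, EF_H=13) = 27; EF_I = 27+10 = 37
Expected project duration μ = 37 hours. Critical path: B → E → I.

Variance along critical path = 2.778 + 7.111 + 0.444 = 10.333
σ = √10.333 = 3.215 hours

3.21 hours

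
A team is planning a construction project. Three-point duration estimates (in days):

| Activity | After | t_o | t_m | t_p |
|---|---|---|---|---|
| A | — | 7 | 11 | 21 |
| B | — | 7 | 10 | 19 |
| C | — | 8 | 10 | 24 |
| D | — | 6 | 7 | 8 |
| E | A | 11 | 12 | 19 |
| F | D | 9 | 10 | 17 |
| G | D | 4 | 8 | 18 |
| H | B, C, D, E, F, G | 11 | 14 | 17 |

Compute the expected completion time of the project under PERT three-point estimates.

te_A = (7 + 4·11 + 21)/6 = 72/6 = 12
te_B = (7 + 4·10 + 19)/6 = 66/6 = 11
te_C = (8 + 4·10 + 24)/6 = 72/6 = 12
te_D = (6 + 4·7 + 8)/6 = 42/6 = 7
te_E = (11 + 4·12 + 19)/6 = 78/6 = 13
te_F = (9 + 4·10 + 17)/6 = 66/6 = 11
te_G = (4 + 4·8 + 18)/6 = 54/6 = 9
te_H = (11 + 4·14 + 17)/6 = 84/6 = 14

Forward pass:
ES_A = 0; EF_A = 12
ES_B = 0; EF_B = 11
ES_C = 0; EF_C = 12
ES_D = 0; EF_D = 7
ES_E = 12; EF_E = 12+13 = 25
ES_F = 7; EF_F = 7+11 = 18
ES_G = 7; EF_G = 7+9 = 16
ES_H = max(EF_B=11, EF_C=12, EF_D=7, EF_E=25, EF_F=18, EF_G=16) = 25; EF_H = 25+14 = 39
Expected project duration μ = 39 days. Critical path: A → E → H.

39 days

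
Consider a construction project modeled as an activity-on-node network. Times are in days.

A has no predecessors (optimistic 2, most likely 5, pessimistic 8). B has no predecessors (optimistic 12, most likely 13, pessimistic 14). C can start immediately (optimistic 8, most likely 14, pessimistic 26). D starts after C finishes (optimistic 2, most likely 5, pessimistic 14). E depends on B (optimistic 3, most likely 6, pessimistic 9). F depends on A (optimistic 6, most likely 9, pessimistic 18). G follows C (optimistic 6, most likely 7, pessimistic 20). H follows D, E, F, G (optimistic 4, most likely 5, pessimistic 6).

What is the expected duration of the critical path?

29 days

te_A = (2 + 4·5 + 8)/6 = 30/6 = 5
te_B = (12 + 4·13 + 14)/6 = 78/6 = 13
te_C = (8 + 4·14 + 26)/6 = 90/6 = 15
te_D = (2 + 4·5 + 14)/6 = 36/6 = 6
te_E = (3 + 4·6 + 9)/6 = 36/6 = 6
te_F = (6 + 4·9 + 18)/6 = 60/6 = 10
te_G = (6 + 4·7 + 20)/6 = 54/6 = 9
te_H = (4 + 4·5 + 6)/6 = 30/6 = 5

Forward pass:
ES_A = 0; EF_A = 5
ES_B = 0; EF_B = 13
ES_C = 0; EF_C = 15
ES_D = 15; EF_D = 15+6 = 21
ES_E = 13; EF_E = 13+6 = 19
ES_F = 5; EF_F = 5+10 = 15
ES_G = 15; EF_G = 15+9 = 24
ES_H = max(EF_D=21, EF_E=19, EF_F=15, EF_G=24) = 24; EF_H = 24+5 = 29
Expected project duration μ = 29 days. Critical path: C → G → H.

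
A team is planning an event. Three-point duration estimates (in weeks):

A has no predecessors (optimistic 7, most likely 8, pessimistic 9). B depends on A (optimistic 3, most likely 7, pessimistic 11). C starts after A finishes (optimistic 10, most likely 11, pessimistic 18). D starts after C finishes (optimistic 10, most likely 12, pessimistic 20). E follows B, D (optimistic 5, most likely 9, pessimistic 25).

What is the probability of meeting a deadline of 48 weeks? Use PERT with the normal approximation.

0.843

te_A = (7 + 4·8 + 9)/6 = 48/6 = 8; σ²_A = ((9−7)/6)² = 0.111
te_B = (3 + 4·7 + 11)/6 = 42/6 = 7; σ²_B = ((11−3)/6)² = 1.778
te_C = (10 + 4·11 + 18)/6 = 72/6 = 12; σ²_C = ((18−10)/6)² = 1.778
te_D = (10 + 4·12 + 20)/6 = 78/6 = 13; σ²_D = ((20−10)/6)² = 2.778
te_E = (5 + 4·9 + 25)/6 = 66/6 = 11; σ²_E = ((25−5)/6)² = 11.111

Forward pass:
ES_A = 0; EF_A = 8
ES_B = 8; EF_B = 8+7 = 15
ES_C = 8; EF_C = 8+12 = 20
ES_D = 20; EF_D = 20+13 = 33
ES_E = max(EF_B=15, EF_D=33) = 33; EF_E = 33+11 = 44
Expected project duration μ = 44 weeks. Critical path: A → C → D → E.

Variance along critical path = 0.111 + 1.778 + 2.778 + 11.111 = 15.778; σ = √15.778 = 3.972 weeks.
Z = (48 − 44) / 3.972 = 1.007
P(T ≤ 48) = Φ(1.007) ≈ 0.843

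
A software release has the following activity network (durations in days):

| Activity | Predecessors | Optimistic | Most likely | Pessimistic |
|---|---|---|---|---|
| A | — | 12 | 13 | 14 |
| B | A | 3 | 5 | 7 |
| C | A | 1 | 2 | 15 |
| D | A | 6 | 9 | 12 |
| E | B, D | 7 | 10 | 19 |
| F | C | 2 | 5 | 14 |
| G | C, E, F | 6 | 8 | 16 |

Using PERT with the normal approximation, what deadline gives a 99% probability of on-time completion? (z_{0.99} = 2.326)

48.5 days

te_A = (12 + 4·13 + 14)/6 = 78/6 = 13; σ²_A = ((14−12)/6)² = 0.111
te_B = (3 + 4·5 + 7)/6 = 30/6 = 5; σ²_B = ((7−3)/6)² = 0.444
te_C = (1 + 4·2 + 15)/6 = 24/6 = 4; σ²_C = ((15−1)/6)² = 5.444
te_D = (6 + 4·9 + 12)/6 = 54/6 = 9; σ²_D = ((12−6)/6)² = 1.000
te_E = (7 + 4·10 + 19)/6 = 66/6 = 11; σ²_E = ((19−7)/6)² = 4.000
te_F = (2 + 4·5 + 14)/6 = 36/6 = 6; σ²_F = ((14−2)/6)² = 4.000
te_G = (6 + 4·8 + 16)/6 = 54/6 = 9; σ²_G = ((16−6)/6)² = 2.778

Forward pass:
ES_A = 0; EF_A = 13
ES_B = 13; EF_B = 13+5 = 18
ES_C = 13; EF_C = 13+4 = 17
ES_D = 13; EF_D = 13+9 = 22
ES_E = max(EF_B=18, EF_D=22) = 22; EF_E = 22+11 = 33
ES_F = 17; EF_F = 17+6 = 23
ES_G = max(EF_C=17, EF_E=33, EF_F=23) = 33; EF_G = 33+9 = 42
Expected project duration μ = 42 days. Critical path: A → D → E → G.

Variance along critical path = 0.111 + 1.000 + 4.000 + 2.778 = 7.889; σ = 2.809 days.
D = μ + z·σ = 42 + 2.326·2.809 = 48.5 days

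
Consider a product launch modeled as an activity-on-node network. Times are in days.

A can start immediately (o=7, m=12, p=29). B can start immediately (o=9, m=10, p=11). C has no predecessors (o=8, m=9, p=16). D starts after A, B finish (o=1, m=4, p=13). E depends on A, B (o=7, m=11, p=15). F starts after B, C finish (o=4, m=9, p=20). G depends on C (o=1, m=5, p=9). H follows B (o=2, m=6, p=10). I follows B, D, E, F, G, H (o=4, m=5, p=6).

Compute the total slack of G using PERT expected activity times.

te_A = (7 + 4·12 + 29)/6 = 84/6 = 14
te_B = (9 + 4·10 + 11)/6 = 60/6 = 10
te_C = (8 + 4·9 + 16)/6 = 60/6 = 10
te_D = (1 + 4·4 + 13)/6 = 30/6 = 5
te_E = (7 + 4·11 + 15)/6 = 66/6 = 11
te_F = (4 + 4·9 + 20)/6 = 60/6 = 10
te_G = (1 + 4·5 + 9)/6 = 30/6 = 5
te_H = (2 + 4·6 + 10)/6 = 36/6 = 6
te_I = (4 + 4·5 + 6)/6 = 30/6 = 5

Forward pass:
ES_A = 0; EF_A = 14
ES_B = 0; EF_B = 10
ES_C = 0; EF_C = 10
ES_D = max(EF_A=14, EF_B=10) = 14; EF_D = 14+5 = 19
ES_E = max(EF_A=14, EF_B=10) = 14; EF_E = 14+11 = 25
ES_F = max(EF_B=10, EF_C=10) = 10; EF_F = 10+10 = 20
ES_G = 10; EF_G = 10+5 = 15
ES_H = 10; EF_H = 10+6 = 16
ES_I = max(EF_B=10, EF_D=19, EF_E=25, EF_F=20, EF_G=15, EF_H=16) = 25; EF_I = 25+5 = 30
Expected project duration μ = 30 days. Critical path: A → E → I.

Backward pass:
LF_I = 30; LS_I = 30−5 = 25
LF_H = LS_I = 25; LS_H = 25−6 = 19
LF_G = LS_I = 25; LS_G = 25−5 = 20
LF_F = LS_I = 25; LS_F = 25−10 = 15
LF_E = LS_I = 25; LS_E = 25−11 = 14
LF_D = LS_I = 25; LS_D = 25−5 = 20
LF_C = min(LS_F=15, LS_G=20) = 15; LS_C = 15−10 = 5
LF_B = min(LS_D=20, LS_E=14, LS_F=15, LS_H=19, LS_I=25) = 14; LS_B = 14−10 = 4
LF_A = min(LS_D=20, LS_E=14) = 14; LS_A = 14−14 = 0
Slack_G = LS_G − ES_G = 20 − 10 = 10

10 days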